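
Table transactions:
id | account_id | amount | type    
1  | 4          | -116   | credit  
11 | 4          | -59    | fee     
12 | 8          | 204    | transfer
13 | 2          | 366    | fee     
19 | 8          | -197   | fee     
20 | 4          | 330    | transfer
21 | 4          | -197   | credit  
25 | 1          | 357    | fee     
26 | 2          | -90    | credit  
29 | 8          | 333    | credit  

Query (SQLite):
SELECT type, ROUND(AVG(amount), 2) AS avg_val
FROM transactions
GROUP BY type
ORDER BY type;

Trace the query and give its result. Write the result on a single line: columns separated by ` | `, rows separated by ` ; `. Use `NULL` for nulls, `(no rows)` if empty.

Partition transactions by type; compute ROUND(AVG(amount), 2) within each group.
  credit: ids {1, 21, 26, 29} → ROUND(AVG(amount), 2)=-17.5
  fee: ids {11, 13, 19, 25} → ROUND(AVG(amount), 2)=116.75
  transfer: ids {12, 20} → ROUND(AVG(amount), 2)=267

credit | -17.5 ; fee | 116.75 ; transfer | 267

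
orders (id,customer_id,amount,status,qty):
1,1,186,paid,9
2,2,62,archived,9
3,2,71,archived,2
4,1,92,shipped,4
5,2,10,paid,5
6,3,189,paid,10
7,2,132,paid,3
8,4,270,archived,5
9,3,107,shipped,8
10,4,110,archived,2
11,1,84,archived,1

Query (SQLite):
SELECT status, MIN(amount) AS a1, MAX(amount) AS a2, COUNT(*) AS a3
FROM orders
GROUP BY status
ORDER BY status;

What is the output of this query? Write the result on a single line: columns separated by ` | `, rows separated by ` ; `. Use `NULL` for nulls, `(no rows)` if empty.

Group orders by status.
Per group compute: MIN(amount), MAX(amount), COUNT(*).
  archived: ids {2, 3, 8, 10, 11} → MIN(amount)=62, MAX(amount)=270, COUNT(*)=5
  paid: ids {1, 5, 6, 7} → MIN(amount)=10, MAX(amount)=189, COUNT(*)=4
  shipped: ids {4, 9} → MIN(amount)=92, MAX(amount)=107, COUNT(*)=2

archived | 62 | 270 | 5 ; paid | 10 | 189 | 4 ; shipped | 92 | 107 | 2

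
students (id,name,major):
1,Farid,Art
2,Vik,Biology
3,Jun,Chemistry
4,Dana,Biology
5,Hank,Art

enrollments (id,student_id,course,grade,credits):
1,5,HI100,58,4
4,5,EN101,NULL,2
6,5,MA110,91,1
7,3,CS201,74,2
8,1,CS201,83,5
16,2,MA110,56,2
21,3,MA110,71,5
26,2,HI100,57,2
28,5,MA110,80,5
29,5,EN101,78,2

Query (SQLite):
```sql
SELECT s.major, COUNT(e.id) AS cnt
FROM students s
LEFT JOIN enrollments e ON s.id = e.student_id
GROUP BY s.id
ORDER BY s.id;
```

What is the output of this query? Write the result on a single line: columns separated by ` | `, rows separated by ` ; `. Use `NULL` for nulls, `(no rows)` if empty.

LEFT JOIN keeps every students row; unmatched ones get NULL for enrollments columns.
Group by students.id and compute COUNT(e.id). COUNT(col) of an all-NULL group is 0.
  1: ids {8} → COUNT(e.id)=1
  2: ids {16, 26} → COUNT(e.id)=2
  3: ids {7, 21} → COUNT(e.id)=2
  4: ids {—} → COUNT(e.id)=0
  5: ids {1, 4, 6, 28, 29} → COUNT(e.id)=5

Art | 1 ; Biology | 2 ; Chemistry | 2 ; Biology | 0 ; Art | 5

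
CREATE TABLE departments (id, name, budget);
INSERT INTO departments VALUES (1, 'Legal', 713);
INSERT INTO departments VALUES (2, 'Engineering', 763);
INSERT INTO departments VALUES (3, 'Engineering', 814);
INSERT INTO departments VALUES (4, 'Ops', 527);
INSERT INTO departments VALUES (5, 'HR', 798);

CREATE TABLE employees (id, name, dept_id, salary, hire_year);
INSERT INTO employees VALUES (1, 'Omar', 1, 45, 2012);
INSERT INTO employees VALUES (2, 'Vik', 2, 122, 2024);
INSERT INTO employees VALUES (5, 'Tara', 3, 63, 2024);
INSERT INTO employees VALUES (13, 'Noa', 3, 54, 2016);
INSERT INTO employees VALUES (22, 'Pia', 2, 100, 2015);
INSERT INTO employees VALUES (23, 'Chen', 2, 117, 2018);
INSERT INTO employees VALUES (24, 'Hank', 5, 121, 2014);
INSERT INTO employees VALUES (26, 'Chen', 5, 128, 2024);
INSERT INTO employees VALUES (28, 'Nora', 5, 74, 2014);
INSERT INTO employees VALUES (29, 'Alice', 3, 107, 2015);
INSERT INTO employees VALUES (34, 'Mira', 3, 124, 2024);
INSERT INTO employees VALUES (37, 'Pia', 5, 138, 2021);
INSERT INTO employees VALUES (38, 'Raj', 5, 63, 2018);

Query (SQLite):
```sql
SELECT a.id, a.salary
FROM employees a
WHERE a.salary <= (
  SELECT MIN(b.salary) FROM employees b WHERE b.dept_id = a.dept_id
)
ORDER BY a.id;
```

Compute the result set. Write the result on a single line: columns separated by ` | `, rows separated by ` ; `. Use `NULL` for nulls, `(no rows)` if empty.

1 | 45 ; 13 | 54 ; 22 | 100 ; 38 | 63

For each employees row a, compute MIN(salary) over rows sharing a.dept_id.
Keep row a if a.salary <= that per-group MIN.
  dept_id=1: MIN(salary) = 45
  dept_id=2: MIN(salary) = 100
  dept_id=3: MIN(salary) = 54
  dept_id=5: MIN(salary) = 63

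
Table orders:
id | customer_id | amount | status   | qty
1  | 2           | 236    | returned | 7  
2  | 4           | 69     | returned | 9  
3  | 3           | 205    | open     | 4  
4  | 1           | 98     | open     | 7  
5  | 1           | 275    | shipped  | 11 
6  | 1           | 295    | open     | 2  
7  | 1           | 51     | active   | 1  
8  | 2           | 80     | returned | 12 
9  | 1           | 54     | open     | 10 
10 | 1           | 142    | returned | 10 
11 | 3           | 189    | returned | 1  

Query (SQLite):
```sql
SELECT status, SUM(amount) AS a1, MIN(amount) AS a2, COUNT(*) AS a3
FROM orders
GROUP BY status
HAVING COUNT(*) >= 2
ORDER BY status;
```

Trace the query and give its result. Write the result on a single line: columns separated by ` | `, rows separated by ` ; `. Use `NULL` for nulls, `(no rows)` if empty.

open | 652 | 54 | 4 ; returned | 716 | 69 | 5

Group orders by status.
Per group compute: SUM(amount), MIN(amount), COUNT(*).
HAVING: drop groups with fewer than 2 rows.
  active: ids {7} → SUM(amount)=51, MIN(amount)=51, COUNT(*)=1
  open: ids {3, 4, 6, 9} → SUM(amount)=652, MIN(amount)=54, COUNT(*)=4
  returned: ids {1, 2, 8, 10, 11} → SUM(amount)=716, MIN(amount)=69, COUNT(*)=5
  shipped: ids {5} → SUM(amount)=275, MIN(amount)=275, COUNT(*)=1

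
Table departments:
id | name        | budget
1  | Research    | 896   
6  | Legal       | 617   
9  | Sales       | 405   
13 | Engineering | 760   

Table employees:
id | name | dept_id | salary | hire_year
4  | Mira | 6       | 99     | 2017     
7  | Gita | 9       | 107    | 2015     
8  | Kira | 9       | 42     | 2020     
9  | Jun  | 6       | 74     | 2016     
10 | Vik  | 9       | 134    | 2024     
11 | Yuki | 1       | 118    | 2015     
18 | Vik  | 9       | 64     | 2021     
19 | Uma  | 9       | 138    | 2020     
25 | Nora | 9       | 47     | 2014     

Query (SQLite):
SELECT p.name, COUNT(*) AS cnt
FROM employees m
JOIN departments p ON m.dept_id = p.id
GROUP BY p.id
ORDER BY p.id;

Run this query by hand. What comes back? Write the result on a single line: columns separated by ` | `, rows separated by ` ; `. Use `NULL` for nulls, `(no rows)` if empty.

Research | 1 ; Legal | 2 ; Sales | 6

Join each employees row to its departments via dept_id.
Group joined rows by departments.id; compute COUNT(*) per group.
  1: ids {11} → COUNT(*)=1
  6: ids {4, 9} → COUNT(*)=2
  9: ids {7, 8, 10, 18, 19, 25} → COUNT(*)=6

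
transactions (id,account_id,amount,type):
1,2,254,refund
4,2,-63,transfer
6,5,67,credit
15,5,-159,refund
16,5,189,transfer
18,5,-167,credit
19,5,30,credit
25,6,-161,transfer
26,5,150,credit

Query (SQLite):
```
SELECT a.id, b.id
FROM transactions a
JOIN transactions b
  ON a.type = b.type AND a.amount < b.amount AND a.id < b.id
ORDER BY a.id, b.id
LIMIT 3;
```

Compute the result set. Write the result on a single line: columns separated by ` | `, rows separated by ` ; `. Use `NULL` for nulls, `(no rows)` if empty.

Pairs (a,b) with same type, a.amount < b.amount, a.id < b.id.
type groups: credit:{6,18,19,26} refund:{1,15} transfer:{4,16,25}
Ordered by (a.id, b.id); first 3.

4 | 16 ; 6 | 26 ; 18 | 19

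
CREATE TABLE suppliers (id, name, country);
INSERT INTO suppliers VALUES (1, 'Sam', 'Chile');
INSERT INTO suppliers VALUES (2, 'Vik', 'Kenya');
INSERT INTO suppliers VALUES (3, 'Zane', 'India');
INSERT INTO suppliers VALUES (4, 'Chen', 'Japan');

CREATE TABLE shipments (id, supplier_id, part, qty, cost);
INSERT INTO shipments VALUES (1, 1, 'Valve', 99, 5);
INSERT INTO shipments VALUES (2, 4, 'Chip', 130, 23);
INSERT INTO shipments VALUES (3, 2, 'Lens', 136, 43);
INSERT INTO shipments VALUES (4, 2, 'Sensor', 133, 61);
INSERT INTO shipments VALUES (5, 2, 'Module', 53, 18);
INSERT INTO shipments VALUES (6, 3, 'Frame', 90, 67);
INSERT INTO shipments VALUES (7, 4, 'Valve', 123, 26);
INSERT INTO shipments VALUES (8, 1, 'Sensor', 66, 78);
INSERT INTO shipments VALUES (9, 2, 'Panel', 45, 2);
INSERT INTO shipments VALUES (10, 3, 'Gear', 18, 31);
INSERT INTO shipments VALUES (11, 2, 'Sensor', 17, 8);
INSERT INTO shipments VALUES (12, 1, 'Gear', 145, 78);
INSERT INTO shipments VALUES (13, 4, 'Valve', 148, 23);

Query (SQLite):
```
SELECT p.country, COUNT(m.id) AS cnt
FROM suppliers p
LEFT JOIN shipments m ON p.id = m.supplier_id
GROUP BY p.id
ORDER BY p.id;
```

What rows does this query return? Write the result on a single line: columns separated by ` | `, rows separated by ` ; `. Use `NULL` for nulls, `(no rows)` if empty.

LEFT JOIN keeps every suppliers row; unmatched ones get NULL for shipments columns.
Group by suppliers.id and compute COUNT(m.id). COUNT(col) of an all-NULL group is 0.
  1: ids {1, 8, 12} → COUNT(m.id)=3
  2: ids {3, 4, 5, 9, 11} → COUNT(m.id)=5
  3: ids {6, 10} → COUNT(m.id)=2
  4: ids {2, 7, 13} → COUNT(m.id)=3

Chile | 3 ; Kenya | 5 ; India | 2 ; Japan | 3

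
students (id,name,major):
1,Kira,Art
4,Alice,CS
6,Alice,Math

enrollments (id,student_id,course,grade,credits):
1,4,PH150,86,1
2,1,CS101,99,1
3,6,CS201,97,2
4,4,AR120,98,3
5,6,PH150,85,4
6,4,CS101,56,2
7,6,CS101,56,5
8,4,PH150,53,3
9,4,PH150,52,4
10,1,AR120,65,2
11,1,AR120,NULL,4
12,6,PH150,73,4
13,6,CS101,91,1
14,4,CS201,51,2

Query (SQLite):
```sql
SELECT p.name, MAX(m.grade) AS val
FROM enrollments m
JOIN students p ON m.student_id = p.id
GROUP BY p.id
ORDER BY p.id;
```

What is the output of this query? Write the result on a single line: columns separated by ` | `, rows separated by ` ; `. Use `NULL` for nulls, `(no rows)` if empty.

Kira | 99 ; Alice | 98 ; Alice | 97

Join each enrollments row to its students via student_id.
Group joined rows by students.id; compute MAX(m.grade) per group.
  1: ids {2, 10, 11} → MAX(m.grade)=99
  4: ids {1, 4, 6, 8, 9, 14} → MAX(m.grade)=98
  6: ids {3, 5, 7, 12, 13} → MAX(m.grade)=97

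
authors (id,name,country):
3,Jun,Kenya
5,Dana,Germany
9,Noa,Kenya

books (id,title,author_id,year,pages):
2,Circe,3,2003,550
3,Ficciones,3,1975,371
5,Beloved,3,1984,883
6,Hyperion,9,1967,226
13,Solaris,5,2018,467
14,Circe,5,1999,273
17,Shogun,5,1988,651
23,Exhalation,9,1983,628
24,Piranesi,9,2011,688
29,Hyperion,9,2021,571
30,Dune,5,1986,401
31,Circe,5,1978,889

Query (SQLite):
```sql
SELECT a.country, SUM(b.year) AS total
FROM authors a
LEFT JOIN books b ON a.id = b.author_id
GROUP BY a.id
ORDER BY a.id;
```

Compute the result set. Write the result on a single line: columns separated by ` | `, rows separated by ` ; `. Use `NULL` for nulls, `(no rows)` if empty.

Kenya | 5962 ; Germany | 9969 ; Kenya | 7982

LEFT JOIN keeps every authors row; unmatched ones get NULL for books columns.
Group by authors.id and compute SUM(b.year). SUM over an all-NULL group is NULL.
  3: ids {2, 3, 5} → SUM(b.year)=5962
  5: ids {13, 14, 17, 30, 31} → SUM(b.year)=9969
  9: ids {6, 23, 24, 29} → SUM(b.year)=7982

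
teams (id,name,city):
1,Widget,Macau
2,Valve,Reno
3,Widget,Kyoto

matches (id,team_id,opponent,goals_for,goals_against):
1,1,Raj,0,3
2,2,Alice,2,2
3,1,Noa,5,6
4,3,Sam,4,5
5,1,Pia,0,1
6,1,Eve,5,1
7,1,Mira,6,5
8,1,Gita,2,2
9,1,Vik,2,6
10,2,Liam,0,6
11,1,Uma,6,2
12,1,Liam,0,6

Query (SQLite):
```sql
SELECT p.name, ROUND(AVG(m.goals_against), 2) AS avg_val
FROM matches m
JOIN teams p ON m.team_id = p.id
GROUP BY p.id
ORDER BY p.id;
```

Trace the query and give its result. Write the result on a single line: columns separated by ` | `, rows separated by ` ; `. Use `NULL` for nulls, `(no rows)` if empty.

Widget | 3.56 ; Valve | 4 ; Widget | 5

Join each matches row to its teams via team_id.
Group joined rows by teams.id; compute ROUND(AVG(m.goals_against), 2) per group.
  1: ids {1, 3, 5, 6, 7, 8, 9, 11, 12} → ROUND(AVG(m.goals_against), 2)=3.56
  2: ids {2, 10} → ROUND(AVG(m.goals_against), 2)=4
  3: ids {4} → ROUND(AVG(m.goals_against), 2)=5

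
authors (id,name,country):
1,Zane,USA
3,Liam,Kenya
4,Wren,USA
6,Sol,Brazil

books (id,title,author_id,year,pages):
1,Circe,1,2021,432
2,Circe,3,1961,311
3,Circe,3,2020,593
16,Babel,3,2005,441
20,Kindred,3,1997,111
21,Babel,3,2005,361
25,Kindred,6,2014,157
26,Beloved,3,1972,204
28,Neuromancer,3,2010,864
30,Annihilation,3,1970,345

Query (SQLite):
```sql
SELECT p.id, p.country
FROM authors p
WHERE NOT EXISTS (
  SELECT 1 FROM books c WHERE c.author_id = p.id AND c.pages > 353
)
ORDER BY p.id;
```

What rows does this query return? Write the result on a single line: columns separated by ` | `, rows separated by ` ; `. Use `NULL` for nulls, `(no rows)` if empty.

For each authors row, check whether any books with matching author_id has pages > 353.
Keep rows where that is false.

4 | USA ; 6 | Brazil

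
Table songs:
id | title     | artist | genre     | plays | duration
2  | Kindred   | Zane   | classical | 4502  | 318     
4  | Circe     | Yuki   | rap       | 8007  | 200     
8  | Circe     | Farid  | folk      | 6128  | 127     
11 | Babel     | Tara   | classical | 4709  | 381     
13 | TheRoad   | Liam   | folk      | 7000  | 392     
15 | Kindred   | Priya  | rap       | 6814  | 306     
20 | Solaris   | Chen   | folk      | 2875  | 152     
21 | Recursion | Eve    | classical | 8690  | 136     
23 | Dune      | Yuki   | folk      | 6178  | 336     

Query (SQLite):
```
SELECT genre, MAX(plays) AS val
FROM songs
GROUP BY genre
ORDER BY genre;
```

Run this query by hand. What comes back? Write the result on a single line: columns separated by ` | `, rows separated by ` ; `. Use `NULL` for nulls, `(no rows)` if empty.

classical | 8690 ; folk | 7000 ; rap | 8007

Partition songs by genre; compute MAX(plays) within each group.
  classical: ids {2, 11, 21} → MAX(plays)=8690
  folk: ids {8, 13, 20, 23} → MAX(plays)=7000
  rap: ids {4, 15} → MAX(plays)=8007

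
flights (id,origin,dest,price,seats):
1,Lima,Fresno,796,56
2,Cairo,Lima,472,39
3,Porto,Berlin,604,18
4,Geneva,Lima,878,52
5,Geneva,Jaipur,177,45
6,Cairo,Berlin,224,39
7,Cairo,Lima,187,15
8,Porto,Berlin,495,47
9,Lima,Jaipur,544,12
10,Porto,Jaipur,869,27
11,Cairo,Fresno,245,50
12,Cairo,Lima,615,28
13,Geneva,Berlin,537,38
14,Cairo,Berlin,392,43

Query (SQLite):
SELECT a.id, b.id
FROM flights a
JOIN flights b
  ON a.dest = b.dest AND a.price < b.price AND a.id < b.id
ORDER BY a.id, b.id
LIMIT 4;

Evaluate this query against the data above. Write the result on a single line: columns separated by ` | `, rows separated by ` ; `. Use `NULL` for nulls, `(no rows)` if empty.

Pairs (a,b) with same dest, a.price < b.price, a.id < b.id.
dest groups: Berlin:{3,6,8,13,14} Fresno:{1,11} Jaipur:{5,9,10} Lima:{2,4,7,12}
Ordered by (a.id, b.id); first 4.

2 | 4 ; 2 | 12 ; 5 | 9 ; 5 | 10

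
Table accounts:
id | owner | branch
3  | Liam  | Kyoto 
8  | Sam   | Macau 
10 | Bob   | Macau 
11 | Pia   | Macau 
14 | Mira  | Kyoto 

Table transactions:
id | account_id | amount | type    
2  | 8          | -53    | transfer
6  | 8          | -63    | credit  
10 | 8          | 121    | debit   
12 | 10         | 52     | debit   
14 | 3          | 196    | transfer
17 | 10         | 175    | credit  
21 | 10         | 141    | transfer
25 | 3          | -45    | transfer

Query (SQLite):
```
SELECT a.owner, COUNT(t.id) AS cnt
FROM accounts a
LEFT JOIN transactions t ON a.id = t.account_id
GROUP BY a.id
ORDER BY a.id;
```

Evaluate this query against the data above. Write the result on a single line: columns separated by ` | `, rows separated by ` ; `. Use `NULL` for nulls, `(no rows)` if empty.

LEFT JOIN keeps every accounts row; unmatched ones get NULL for transactions columns.
Group by accounts.id and compute COUNT(t.id). COUNT(col) of an all-NULL group is 0.
  3: ids {14, 25} → COUNT(t.id)=2
  8: ids {2, 6, 10} → COUNT(t.id)=3
  10: ids {12, 17, 21} → COUNT(t.id)=3
  11: ids {—} → COUNT(t.id)=0
  14: ids {—} → COUNT(t.id)=0

Liam | 2 ; Sam | 3 ; Bob | 3 ; Pia | 0 ; Mira | 0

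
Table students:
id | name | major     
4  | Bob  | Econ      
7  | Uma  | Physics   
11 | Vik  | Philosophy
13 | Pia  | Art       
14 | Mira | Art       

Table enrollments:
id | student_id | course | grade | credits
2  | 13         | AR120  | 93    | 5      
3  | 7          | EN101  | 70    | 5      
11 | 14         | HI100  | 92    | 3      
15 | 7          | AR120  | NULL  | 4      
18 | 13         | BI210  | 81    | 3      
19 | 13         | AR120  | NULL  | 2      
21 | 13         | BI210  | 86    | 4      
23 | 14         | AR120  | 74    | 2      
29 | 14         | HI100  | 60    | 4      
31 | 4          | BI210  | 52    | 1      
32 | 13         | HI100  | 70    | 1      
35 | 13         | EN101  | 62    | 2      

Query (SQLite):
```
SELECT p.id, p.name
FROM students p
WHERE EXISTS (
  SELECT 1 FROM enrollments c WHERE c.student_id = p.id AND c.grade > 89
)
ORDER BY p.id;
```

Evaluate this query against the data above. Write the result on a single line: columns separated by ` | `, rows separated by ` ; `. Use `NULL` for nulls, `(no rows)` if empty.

13 | Pia ; 14 | Mira

For each students row, check whether any enrollments with matching student_id has grade > 89.
Keep rows where that is true.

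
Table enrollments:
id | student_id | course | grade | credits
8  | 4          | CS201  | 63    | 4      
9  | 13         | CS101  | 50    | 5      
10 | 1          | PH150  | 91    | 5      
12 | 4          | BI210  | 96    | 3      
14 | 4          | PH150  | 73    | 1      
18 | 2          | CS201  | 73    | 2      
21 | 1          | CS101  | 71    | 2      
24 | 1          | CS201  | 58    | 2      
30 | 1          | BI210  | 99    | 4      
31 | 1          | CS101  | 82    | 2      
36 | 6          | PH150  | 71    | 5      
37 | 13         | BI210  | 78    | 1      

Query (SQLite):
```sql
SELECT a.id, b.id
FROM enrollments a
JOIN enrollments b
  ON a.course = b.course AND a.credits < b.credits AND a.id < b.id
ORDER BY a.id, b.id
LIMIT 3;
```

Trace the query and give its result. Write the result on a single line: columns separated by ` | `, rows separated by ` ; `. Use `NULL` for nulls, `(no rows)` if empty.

Pairs (a,b) with same course, a.credits < b.credits, a.id < b.id.
course groups: BI210:{12,30,37} CS101:{9,21,31} CS201:{8,18,24} PH150:{10,14,36}
Ordered by (a.id, b.id); first 3.

12 | 30 ; 14 | 36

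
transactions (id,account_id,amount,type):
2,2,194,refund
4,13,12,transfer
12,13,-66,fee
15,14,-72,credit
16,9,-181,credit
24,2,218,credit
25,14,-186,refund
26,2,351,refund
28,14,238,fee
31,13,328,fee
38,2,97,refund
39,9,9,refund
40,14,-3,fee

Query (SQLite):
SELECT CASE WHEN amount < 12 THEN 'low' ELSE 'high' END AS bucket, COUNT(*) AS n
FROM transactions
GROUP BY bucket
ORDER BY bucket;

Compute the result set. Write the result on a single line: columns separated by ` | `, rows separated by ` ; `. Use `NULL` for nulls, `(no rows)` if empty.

high | 7 ; low | 6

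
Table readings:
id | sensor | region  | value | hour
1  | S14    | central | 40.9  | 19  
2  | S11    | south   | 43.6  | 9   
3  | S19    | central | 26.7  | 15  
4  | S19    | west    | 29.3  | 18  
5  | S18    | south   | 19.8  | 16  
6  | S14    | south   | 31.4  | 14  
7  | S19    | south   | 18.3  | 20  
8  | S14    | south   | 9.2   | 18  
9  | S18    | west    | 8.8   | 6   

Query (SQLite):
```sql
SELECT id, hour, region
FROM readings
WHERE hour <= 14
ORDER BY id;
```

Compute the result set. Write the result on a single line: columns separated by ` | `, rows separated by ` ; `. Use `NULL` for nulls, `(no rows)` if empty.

2 | 9 | south ; 6 | 14 | south ; 9 | 6 | west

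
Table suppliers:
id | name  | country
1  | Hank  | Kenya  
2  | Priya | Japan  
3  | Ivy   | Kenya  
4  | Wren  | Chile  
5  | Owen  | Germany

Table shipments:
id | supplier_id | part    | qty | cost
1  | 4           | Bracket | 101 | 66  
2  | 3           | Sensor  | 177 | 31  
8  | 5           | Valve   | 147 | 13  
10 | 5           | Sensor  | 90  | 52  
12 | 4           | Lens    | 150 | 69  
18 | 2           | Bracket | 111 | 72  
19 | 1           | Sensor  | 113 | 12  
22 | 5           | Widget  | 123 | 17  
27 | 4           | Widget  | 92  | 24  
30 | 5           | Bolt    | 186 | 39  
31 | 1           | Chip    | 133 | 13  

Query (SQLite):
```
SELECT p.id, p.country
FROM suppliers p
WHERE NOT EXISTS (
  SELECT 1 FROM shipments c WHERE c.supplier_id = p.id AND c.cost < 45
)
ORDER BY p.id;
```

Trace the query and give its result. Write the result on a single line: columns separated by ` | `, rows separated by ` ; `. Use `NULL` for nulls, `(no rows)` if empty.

2 | Japan

For each suppliers row, check whether any shipments with matching supplier_id has cost < 45.
Keep rows where that is false.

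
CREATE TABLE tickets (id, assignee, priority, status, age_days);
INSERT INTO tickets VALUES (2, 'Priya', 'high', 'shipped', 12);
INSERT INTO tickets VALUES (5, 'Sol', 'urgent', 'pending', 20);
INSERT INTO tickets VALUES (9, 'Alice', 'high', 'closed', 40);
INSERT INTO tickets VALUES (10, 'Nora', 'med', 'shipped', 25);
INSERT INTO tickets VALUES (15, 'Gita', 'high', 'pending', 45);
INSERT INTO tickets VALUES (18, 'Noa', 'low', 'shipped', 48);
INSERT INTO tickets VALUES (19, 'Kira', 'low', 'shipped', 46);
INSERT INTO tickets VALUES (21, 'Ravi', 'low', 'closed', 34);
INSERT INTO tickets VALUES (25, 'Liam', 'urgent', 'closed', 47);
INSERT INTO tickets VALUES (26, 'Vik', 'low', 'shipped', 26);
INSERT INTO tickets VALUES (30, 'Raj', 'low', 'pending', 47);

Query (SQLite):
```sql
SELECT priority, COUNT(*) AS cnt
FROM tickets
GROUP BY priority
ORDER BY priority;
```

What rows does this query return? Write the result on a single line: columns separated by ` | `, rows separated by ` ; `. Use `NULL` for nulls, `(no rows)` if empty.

high | 3 ; low | 5 ; med | 1 ; urgent | 2

Partition tickets by priority; compute COUNT(*) within each group.
  high: ids {2, 9, 15} → COUNT(*)=3
  low: ids {18, 19, 21, 26, 30} → COUNT(*)=5
  med: ids {10} → COUNT(*)=1
  urgent: ids {5, 25} → COUNT(*)=2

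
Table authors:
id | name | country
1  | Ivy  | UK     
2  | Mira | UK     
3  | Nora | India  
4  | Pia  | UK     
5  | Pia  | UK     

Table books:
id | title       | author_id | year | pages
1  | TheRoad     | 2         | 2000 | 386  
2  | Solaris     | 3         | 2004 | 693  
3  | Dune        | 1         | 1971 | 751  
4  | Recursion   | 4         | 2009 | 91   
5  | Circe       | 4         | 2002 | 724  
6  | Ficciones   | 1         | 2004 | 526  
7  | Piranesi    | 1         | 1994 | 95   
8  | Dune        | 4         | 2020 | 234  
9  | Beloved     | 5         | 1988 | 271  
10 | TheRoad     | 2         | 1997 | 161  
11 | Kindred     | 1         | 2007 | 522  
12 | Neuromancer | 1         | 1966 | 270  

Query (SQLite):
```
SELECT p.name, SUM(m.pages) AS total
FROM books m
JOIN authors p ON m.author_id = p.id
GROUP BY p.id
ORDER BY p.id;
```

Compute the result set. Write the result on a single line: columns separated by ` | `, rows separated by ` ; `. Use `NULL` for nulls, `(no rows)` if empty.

Ivy | 2164 ; Mira | 547 ; Nora | 693 ; Pia | 1049 ; Pia | 271

Join each books row to its authors via author_id.
Group joined rows by authors.id; compute SUM(m.pages) per group.
  1: ids {3, 6, 7, 11, 12} → SUM(m.pages)=2164
  2: ids {1, 10} → SUM(m.pages)=547
  3: ids {2} → SUM(m.pages)=693
  4: ids {4, 5, 8} → SUM(m.pages)=1049
  5: ids {9} → SUM(m.pages)=271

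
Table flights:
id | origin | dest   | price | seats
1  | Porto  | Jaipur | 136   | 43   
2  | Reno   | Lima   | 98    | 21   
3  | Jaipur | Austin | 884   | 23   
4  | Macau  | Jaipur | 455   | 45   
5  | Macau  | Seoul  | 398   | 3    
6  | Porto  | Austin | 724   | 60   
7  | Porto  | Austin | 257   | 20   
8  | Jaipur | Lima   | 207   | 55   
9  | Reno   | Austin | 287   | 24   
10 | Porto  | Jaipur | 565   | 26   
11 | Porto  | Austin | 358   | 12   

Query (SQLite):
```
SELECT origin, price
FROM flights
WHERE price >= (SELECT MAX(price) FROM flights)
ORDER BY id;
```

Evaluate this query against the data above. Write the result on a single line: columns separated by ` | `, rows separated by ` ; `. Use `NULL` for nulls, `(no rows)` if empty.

Jaipur | 884

Scalar subquery: MAX(price) over all flights rows = 884.
Keep rows where price >= that value.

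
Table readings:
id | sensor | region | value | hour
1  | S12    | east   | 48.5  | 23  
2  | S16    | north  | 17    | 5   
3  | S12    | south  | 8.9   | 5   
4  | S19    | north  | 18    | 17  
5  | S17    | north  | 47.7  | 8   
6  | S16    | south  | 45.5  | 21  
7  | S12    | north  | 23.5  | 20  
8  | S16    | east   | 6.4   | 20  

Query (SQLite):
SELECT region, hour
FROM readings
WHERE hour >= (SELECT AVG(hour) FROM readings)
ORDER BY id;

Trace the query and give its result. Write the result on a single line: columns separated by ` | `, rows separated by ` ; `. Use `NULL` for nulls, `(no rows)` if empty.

east | 23 ; north | 17 ; south | 21 ; north | 20 ; east | 20

Scalar subquery: AVG(hour) over all readings rows = 14.875.
Keep rows where hour >= that value.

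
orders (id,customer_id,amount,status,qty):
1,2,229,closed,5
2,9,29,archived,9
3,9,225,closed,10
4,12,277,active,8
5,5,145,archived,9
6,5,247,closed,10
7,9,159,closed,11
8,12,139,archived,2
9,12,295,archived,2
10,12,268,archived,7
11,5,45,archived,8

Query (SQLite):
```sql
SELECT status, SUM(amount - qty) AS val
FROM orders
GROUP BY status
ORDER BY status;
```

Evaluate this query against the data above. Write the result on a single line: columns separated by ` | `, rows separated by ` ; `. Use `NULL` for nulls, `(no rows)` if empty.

For each row compute amount - qty.
Group by status; take SUM of the expression per group.
  active: ids {4} → SUM(amount - qty)=269
  archived: ids {2, 5, 8, 9, 10, 11} → SUM(amount - qty)=884
  closed: ids {1, 3, 6, 7} → SUM(amount - qty)=824

active | 269 ; archived | 884 ; closed | 824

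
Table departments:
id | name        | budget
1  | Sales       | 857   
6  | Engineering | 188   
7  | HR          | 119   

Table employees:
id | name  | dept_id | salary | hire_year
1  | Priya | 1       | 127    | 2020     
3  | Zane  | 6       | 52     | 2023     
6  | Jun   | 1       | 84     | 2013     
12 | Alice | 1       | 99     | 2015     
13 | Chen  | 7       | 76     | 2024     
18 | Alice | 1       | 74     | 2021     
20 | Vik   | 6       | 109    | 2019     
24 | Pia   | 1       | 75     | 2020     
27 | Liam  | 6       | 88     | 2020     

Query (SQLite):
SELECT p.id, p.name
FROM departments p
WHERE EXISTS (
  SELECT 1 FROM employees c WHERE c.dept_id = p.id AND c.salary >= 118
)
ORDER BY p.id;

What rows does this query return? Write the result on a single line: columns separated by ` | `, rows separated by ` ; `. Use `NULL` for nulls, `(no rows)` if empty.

1 | Sales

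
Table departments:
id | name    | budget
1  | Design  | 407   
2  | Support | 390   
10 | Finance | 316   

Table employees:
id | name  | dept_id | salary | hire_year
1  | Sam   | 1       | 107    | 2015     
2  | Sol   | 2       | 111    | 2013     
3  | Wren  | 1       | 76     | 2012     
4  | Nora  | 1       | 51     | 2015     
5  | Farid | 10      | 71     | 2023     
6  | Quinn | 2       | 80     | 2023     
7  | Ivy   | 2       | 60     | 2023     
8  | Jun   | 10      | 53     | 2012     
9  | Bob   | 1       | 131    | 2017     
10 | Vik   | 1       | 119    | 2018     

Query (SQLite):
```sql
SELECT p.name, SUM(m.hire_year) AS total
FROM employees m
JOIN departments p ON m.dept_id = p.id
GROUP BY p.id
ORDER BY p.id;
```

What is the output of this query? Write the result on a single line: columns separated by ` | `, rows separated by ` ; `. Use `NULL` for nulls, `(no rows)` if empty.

Design | 10077 ; Support | 6059 ; Finance | 4035

Join each employees row to its departments via dept_id.
Group joined rows by departments.id; compute SUM(m.hire_year) per group.
  1: ids {1, 3, 4, 9, 10} → SUM(m.hire_year)=10077
  2: ids {2, 6, 7} → SUM(m.hire_year)=6059
  10: ids {5, 8} → SUM(m.hire_year)=4035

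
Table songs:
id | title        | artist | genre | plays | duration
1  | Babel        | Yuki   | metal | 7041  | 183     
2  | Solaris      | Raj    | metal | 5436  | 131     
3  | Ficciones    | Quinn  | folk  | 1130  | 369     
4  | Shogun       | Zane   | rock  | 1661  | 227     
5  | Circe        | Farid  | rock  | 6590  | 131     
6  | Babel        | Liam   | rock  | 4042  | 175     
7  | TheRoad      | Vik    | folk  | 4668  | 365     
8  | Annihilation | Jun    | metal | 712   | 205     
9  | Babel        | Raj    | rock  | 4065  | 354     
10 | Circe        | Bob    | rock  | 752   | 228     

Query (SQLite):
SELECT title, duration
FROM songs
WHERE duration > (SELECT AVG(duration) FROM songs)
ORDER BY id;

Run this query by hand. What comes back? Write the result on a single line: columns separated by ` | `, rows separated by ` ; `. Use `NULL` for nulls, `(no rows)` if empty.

Ficciones | 369 ; TheRoad | 365 ; Babel | 354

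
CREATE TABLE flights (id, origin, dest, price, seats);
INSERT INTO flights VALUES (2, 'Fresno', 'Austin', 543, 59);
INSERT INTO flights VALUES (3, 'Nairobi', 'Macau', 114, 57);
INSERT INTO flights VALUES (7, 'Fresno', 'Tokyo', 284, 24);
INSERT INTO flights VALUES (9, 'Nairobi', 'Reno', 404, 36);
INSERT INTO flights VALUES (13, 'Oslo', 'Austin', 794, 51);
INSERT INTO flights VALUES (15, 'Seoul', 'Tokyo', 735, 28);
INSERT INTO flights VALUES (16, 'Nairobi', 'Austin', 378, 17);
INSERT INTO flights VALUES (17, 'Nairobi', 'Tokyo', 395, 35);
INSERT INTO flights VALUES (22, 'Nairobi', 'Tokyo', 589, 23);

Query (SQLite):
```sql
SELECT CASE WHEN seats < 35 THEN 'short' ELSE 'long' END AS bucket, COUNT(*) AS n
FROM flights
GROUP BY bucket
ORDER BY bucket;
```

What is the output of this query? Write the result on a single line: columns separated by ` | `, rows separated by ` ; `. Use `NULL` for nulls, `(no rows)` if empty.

long | 5 ; short | 4

Bucket rows by seats < 35 → 'short' else 'long'; count each bucket.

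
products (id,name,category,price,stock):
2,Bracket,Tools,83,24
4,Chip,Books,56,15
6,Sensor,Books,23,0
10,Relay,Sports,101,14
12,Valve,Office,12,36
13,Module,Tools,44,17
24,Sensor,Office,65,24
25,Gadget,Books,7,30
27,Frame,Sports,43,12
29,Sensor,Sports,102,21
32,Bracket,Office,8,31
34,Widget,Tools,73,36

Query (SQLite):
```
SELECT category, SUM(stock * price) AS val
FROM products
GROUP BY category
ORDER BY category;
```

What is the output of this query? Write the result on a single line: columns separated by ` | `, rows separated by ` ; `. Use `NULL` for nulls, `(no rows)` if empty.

For each row compute stock * price.
Group by category; take SUM of the expression per group.
  Books: ids {4, 6, 25} → SUM(stock * price)=1050
  Office: ids {12, 24, 32} → SUM(stock * price)=2240
  Sports: ids {10, 27, 29} → SUM(stock * price)=4072
  Tools: ids {2, 13, 34} → SUM(stock * price)=5368

Books | 1050 ; Office | 2240 ; Sports | 4072 ; Tools | 5368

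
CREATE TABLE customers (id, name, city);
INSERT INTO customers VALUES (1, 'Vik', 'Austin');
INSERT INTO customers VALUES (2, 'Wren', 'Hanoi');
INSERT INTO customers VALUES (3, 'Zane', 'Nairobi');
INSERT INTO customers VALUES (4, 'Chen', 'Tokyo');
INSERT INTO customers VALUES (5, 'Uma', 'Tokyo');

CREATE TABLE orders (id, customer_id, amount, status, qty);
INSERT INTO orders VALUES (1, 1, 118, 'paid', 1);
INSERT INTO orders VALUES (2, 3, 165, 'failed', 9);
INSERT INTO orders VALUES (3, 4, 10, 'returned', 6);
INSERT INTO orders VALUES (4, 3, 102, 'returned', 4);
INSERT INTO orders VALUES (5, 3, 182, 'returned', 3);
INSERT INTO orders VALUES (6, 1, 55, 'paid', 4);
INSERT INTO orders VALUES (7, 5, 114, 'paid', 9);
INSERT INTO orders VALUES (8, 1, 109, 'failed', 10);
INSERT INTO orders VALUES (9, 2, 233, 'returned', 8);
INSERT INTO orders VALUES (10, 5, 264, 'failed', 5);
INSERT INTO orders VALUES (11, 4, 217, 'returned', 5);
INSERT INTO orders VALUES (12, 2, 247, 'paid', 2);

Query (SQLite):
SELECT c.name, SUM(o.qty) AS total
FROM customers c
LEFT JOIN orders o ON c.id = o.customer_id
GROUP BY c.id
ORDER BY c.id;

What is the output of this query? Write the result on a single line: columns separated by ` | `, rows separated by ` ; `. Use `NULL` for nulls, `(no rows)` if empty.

LEFT JOIN keeps every customers row; unmatched ones get NULL for orders columns.
Group by customers.id and compute SUM(o.qty). SUM over an all-NULL group is NULL.
  1: ids {1, 6, 8} → SUM(o.qty)=15
  2: ids {9, 12} → SUM(o.qty)=10
  3: ids {2, 4, 5} → SUM(o.qty)=16
  4: ids {3, 11} → SUM(o.qty)=11
  5: ids {7, 10} → SUM(o.qty)=14

Vik | 15 ; Wren | 10 ; Zane | 16 ; Chen | 11 ; Uma | 14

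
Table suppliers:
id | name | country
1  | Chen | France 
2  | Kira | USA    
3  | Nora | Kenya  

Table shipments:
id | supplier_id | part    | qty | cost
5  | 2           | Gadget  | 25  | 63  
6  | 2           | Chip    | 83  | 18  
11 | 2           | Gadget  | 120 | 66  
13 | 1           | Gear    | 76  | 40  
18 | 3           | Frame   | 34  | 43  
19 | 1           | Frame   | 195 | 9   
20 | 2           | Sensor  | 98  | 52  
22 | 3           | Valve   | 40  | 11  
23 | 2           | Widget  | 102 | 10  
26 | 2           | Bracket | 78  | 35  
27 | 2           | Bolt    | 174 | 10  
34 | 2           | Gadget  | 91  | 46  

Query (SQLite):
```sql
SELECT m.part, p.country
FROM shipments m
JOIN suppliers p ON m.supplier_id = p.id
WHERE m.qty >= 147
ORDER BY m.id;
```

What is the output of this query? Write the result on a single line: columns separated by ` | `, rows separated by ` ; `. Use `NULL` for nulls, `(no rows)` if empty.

Each shipments row matches the suppliers row where supplier_id = suppliers.id.
Then keep rows with m.qty >= 147.

Frame | France ; Bolt | USA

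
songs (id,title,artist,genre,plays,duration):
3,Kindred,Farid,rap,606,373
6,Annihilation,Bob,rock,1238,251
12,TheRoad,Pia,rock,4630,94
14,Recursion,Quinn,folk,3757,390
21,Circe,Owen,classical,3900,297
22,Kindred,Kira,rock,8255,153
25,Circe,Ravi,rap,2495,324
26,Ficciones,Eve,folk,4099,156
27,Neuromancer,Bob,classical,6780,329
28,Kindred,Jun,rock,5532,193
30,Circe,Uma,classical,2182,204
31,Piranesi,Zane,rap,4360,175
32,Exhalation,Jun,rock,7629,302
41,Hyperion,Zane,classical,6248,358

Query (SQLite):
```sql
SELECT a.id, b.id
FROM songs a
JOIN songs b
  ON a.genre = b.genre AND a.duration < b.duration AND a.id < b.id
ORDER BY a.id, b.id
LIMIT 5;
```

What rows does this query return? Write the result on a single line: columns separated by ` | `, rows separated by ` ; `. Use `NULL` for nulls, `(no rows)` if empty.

6 | 32 ; 12 | 22 ; 12 | 28 ; 12 | 32 ; 21 | 27

Pairs (a,b) with same genre, a.duration < b.duration, a.id < b.id.
genre groups: classical:{21,27,30,41} folk:{14,26} rap:{3,25,31} rock:{6,12,22,28,32}
Ordered by (a.id, b.id); first 5.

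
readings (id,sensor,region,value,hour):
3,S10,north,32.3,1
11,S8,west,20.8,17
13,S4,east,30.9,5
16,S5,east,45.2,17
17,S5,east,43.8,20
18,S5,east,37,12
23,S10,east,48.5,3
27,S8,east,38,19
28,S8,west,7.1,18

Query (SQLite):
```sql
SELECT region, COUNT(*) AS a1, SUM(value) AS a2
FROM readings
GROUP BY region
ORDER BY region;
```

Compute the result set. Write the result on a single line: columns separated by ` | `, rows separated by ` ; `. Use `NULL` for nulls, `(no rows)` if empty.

east | 6 | 243.4 ; north | 1 | 32.3 ; west | 2 | 27.9

Group readings by region.
Per group compute: COUNT(*), SUM(value).
  east: ids {13, 16, 17, 18, 23, 27} → COUNT(*)=6, SUM(value)=243.4
  north: ids {3} → COUNT(*)=1, SUM(value)=32.3
  west: ids {11, 28} → COUNT(*)=2, SUM(value)=27.9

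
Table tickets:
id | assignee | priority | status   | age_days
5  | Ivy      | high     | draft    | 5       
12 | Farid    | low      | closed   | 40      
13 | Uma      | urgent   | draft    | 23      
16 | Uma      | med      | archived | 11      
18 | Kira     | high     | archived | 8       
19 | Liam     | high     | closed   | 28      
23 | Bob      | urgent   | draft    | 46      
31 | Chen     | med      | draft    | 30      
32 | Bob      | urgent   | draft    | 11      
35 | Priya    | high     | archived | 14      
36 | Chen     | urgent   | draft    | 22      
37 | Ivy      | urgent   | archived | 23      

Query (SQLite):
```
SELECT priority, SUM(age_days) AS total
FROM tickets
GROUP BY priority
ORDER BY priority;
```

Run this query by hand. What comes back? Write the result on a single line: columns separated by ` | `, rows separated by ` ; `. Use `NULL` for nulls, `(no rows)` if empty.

Partition tickets by priority; compute SUM(age_days) within each group.
  high: ids {5, 18, 19, 35} → SUM(age_days)=55
  low: ids {12} → SUM(age_days)=40
  med: ids {16, 31} → SUM(age_days)=41
  urgent: ids {13, 23, 32, 36, 37} → SUM(age_days)=125

high | 55 ; low | 40 ; med | 41 ; urgent | 125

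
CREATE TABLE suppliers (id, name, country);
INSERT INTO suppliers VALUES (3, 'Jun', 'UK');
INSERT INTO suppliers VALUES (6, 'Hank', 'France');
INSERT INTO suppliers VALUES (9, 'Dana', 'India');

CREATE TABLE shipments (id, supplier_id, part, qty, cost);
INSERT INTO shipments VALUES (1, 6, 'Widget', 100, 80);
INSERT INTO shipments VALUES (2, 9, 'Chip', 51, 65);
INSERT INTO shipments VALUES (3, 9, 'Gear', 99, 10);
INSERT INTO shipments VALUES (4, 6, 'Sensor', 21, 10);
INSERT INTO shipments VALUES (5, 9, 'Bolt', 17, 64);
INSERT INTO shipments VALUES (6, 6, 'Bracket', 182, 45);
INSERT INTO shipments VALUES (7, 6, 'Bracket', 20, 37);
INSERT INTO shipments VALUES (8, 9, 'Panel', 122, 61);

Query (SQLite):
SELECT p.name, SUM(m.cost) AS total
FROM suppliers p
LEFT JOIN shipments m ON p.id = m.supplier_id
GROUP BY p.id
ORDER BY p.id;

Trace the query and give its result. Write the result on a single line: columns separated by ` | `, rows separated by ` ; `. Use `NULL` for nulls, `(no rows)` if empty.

Jun | NULL ; Hank | 172 ; Dana | 200

LEFT JOIN keeps every suppliers row; unmatched ones get NULL for shipments columns.
Group by suppliers.id and compute SUM(m.cost). SUM over an all-NULL group is NULL.
  3: ids {—} → SUM(m.cost)=NULL
  6: ids {1, 4, 6, 7} → SUM(m.cost)=172
  9: ids {2, 3, 5, 8} → SUM(m.cost)=200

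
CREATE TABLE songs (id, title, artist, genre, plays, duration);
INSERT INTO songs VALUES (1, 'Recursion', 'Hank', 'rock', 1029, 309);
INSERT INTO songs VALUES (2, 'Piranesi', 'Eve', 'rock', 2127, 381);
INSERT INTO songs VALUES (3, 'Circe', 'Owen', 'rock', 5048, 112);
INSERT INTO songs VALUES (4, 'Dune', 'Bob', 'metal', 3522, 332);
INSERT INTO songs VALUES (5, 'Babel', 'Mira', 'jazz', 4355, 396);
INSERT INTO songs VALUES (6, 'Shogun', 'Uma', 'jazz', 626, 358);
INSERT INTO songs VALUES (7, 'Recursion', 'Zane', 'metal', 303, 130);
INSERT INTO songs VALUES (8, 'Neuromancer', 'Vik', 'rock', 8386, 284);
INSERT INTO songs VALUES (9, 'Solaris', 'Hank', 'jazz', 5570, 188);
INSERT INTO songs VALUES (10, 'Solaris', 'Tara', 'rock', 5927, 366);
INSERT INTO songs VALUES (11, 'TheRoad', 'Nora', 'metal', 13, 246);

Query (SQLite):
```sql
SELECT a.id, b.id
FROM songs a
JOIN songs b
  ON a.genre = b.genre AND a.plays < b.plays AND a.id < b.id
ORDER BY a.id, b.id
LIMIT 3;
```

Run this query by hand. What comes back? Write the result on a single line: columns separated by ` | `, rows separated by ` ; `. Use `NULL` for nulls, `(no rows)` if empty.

1 | 2 ; 1 | 3 ; 1 | 8

Pairs (a,b) with same genre, a.plays < b.plays, a.id < b.id.
genre groups: jazz:{5,6,9} metal:{4,7,11} rock:{1,2,3,8,10}
Ordered by (a.id, b.id); first 3.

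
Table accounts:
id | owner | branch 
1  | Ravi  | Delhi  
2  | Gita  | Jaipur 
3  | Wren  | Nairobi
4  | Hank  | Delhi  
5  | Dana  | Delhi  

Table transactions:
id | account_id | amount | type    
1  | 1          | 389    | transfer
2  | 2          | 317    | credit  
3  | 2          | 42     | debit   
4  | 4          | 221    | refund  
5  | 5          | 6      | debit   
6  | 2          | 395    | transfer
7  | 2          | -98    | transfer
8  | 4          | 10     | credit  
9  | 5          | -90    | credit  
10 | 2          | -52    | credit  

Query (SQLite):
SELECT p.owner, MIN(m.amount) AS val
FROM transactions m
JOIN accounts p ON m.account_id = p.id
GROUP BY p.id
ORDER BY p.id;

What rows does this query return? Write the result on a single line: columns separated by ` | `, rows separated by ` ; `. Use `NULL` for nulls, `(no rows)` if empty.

Ravi | 389 ; Gita | -98 ; Hank | 10 ; Dana | -90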